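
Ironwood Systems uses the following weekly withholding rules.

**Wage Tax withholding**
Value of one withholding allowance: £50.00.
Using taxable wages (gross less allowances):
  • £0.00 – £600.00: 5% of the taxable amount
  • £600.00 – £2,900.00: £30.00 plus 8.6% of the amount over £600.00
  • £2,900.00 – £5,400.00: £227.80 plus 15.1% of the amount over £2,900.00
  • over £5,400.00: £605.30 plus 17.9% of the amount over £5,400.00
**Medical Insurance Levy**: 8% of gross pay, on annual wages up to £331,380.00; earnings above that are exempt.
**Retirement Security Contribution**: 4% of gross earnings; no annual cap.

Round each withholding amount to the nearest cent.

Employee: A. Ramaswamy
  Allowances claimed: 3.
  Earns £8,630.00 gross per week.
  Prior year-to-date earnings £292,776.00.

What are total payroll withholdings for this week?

£2,192.22

Wage Tax: taxable = £8,630.00 − 3×£50.00 = £8,480.00
  £605.30 + 17.9% × (£8,480.00 − £5,400.00) = £605.30 + 17.9% × £3,080.00 = £1,156.62
Medical Insurance Levy: 8% × £8,630.00 = £690.40
Retirement Security Contribution: 4% × £8,630.00 = £345.20
Total: £1,156.62 + £690.40 + £345.20 = £2,192.22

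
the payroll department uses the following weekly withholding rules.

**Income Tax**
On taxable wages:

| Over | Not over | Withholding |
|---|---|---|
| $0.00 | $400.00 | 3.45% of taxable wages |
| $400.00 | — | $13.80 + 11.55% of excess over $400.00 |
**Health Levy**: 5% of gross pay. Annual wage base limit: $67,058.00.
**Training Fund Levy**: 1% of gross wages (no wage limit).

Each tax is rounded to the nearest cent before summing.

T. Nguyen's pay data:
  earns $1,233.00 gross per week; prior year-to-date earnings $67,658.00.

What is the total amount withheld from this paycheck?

Income Tax: taxable = $1,233.00
  $13.80 + 11.55% × ($1,233.00 − $400.00) = $13.80 + 11.55% × $833.00 = $110.01
Health Levy: YTD $67,658.00 ≥ cap $67,058.00 → $0.00
Training Fund Levy: 1% × $1,233.00 = $12.33
Total: $110.01 + $0.00 + $12.33 = $122.34

$122.34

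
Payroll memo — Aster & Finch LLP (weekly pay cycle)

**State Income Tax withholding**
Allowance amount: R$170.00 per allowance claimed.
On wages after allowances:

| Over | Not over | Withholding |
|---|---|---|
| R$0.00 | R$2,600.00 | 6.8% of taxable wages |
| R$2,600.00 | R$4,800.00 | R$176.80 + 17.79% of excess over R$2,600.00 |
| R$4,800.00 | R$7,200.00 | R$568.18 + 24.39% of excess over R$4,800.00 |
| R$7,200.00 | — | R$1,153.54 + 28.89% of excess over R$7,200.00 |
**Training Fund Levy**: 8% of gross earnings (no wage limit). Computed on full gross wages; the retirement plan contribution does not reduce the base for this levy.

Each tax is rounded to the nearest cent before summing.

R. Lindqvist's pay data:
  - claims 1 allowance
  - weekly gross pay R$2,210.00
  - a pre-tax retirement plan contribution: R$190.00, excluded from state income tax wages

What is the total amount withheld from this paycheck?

R$302.60

State Income Tax: taxable = R$2,210.00 − R$190.00 − 1×R$170.00 = R$1,850.00
  6.8% × R$1,850.00 = R$125.80
Training Fund Levy: 8% × R$2,210.00 = R$176.80
Total: R$125.80 + R$176.80 = R$302.60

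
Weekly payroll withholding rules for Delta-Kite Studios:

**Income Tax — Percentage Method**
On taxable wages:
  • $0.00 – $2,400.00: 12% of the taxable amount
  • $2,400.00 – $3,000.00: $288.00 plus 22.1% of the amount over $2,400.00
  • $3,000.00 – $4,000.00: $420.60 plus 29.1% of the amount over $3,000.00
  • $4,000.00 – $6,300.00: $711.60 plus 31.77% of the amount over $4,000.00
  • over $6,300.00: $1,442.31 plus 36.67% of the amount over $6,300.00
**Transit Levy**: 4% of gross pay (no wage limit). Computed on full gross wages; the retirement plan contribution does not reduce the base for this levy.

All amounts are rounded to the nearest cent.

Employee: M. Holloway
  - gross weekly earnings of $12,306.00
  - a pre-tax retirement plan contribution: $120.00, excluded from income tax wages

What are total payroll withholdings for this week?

Income Tax: taxable = $12,306.00 − $120.00 = $12,186.00
  $1,442.31 + 36.67% × ($12,186.00 − $6,300.00) = $1,442.31 + 36.67% × $5,886.00 = $3,600.71
Transit Levy: 4% × $12,306.00 = $492.24
Total: $3,600.71 + $492.24 = $4,092.95

$4,092.95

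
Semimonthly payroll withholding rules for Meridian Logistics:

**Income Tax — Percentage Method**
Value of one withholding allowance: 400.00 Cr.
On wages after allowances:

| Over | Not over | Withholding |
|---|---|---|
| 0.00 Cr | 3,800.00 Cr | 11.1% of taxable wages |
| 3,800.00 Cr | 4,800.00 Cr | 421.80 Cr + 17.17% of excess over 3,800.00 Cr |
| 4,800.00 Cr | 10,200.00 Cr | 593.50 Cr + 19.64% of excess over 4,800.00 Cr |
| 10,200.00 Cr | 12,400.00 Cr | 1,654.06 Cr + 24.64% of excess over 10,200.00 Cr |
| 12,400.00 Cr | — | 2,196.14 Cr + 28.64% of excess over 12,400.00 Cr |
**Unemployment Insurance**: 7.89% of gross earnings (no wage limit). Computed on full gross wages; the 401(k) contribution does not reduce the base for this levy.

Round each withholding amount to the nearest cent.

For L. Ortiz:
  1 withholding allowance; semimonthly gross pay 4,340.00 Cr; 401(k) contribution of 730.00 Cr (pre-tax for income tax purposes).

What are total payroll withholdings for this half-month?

698.74 Cr

Income Tax: taxable = 4,340.00 Cr − 730.00 Cr − 1×400.00 Cr = 3,210.00 Cr
  11.1% × 3,210.00 Cr = 356.31 Cr
Unemployment Insurance: 7.89% × 4,340.00 Cr = 342.43 Cr
Total: 356.31 Cr + 342.43 Cr = 698.74 Cr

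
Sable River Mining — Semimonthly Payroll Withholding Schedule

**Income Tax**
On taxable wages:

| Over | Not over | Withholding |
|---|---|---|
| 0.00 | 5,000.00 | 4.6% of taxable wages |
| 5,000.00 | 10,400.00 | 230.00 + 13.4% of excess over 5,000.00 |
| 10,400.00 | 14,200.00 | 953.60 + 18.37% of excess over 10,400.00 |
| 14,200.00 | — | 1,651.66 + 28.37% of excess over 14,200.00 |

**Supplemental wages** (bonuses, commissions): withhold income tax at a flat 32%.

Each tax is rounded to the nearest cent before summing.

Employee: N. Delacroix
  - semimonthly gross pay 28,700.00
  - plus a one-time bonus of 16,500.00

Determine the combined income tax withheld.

11,045.31

Income Tax: taxable = 28,700.00
  1,651.66 + 28.37% × (28,700.00 − 14,200.00) = 1,651.66 + 28.37% × 14,500.00 = 5,765.31
Supplemental (32% flat on bonus): 32% × 16,500.00 = 5,280.00
Total income tax: 5,765.31 + 5,280.00 = 11,045.31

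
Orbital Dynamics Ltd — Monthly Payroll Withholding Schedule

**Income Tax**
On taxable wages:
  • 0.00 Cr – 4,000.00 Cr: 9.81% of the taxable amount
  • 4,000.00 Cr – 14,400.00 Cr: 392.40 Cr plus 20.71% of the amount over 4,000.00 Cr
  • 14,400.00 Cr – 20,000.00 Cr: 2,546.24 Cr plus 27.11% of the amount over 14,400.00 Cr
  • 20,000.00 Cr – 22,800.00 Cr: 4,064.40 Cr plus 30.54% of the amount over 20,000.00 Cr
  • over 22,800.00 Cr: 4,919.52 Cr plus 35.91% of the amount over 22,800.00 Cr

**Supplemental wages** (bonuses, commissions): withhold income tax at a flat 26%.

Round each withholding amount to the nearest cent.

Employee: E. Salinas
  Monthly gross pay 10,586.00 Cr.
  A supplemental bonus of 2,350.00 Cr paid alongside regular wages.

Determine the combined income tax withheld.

Income Tax: taxable = 10,586.00 Cr
  392.40 Cr + 20.71% × (10,586.00 Cr − 4,000.00 Cr) = 392.40 Cr + 20.71% × 6,586.00 Cr = 1,756.36 Cr
Supplemental (26% flat on bonus): 26% × 2,350.00 Cr = 611.00 Cr
Total income tax: 1,756.36 Cr + 611.00 Cr = 2,367.36 Cr

2,367.36 Cr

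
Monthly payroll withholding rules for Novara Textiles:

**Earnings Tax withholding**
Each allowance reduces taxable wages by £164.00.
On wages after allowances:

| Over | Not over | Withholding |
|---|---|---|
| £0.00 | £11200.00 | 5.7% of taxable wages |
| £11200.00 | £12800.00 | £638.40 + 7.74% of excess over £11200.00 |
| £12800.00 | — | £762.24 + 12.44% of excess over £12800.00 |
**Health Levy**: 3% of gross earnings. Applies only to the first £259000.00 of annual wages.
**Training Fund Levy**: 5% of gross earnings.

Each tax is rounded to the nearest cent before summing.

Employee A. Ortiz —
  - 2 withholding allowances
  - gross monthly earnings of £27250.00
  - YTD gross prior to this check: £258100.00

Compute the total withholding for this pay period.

£3908.52

Earnings Tax: taxable = £27250.00 − 2×£164.00 = £26922.00
  £762.24 + 12.44% × (£26922.00 − £12800.00) = £762.24 + 12.44% × £14122.00 = £2519.02
Health Levy: cap £259000.00 − YTD £258100.00 = £900.00 subject; 3% × £900.00 = £27.00
Training Fund Levy: 5% × £27250.00 = £1362.50
Total: £2519.02 + £27.00 + £1362.50 = £3908.52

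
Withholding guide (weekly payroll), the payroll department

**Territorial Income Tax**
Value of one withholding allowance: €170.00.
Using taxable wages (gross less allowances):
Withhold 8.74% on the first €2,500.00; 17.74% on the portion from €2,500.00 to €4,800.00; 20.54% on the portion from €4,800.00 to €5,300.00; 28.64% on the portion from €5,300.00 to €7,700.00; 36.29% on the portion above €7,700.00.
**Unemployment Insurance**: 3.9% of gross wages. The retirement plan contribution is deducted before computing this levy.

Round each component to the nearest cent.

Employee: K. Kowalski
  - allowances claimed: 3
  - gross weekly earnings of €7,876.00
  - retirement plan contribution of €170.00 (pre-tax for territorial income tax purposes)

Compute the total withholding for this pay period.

€1,572.76

Territorial Income Tax: taxable = €7,876.00 − €170.00 − 3×€170.00 = €7,196.00
  €729.22 + 28.64% × (€7,196.00 − €5,300.00) = €729.22 + 28.64% × €1,896.00 = €1,272.23
Unemployment Insurance: 3.9% × €7,706.00 = €300.53
Total: €1,272.23 + €300.53 = €1,572.76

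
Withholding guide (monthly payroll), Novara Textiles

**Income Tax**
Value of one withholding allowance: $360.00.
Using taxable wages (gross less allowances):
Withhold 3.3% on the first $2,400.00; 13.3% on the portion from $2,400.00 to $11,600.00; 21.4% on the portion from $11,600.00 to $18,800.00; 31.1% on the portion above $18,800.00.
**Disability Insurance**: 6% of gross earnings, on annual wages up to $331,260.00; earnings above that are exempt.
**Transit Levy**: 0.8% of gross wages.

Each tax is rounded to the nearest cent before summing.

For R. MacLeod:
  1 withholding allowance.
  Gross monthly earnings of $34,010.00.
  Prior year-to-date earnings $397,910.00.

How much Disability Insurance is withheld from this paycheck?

Disability Insurance: YTD $397,910.00 ≥ cap $331,260.00 → $0.00

$0.00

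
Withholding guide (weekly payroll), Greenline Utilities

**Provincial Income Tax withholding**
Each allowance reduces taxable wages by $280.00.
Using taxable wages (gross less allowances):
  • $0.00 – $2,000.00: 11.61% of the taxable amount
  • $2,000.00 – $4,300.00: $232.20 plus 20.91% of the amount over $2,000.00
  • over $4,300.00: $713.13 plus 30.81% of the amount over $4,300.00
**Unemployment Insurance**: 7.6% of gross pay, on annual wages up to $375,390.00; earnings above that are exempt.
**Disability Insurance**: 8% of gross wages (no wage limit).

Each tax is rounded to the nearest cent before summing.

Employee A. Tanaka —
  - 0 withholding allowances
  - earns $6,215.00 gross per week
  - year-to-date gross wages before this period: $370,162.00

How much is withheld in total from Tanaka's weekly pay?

$2,197.67

Provincial Income Tax: taxable = $6,215.00
  $713.13 + 30.81% × ($6,215.00 − $4,300.00) = $713.13 + 30.81% × $1,915.00 = $1,303.14
Unemployment Insurance: cap $375,390.00 − YTD $370,162.00 = $5,228.00 subject; 7.6% × $5,228.00 = $397.33
Disability Insurance: 8% × $6,215.00 = $497.20
Total: $1,303.14 + $397.33 + $497.20 = $2,197.67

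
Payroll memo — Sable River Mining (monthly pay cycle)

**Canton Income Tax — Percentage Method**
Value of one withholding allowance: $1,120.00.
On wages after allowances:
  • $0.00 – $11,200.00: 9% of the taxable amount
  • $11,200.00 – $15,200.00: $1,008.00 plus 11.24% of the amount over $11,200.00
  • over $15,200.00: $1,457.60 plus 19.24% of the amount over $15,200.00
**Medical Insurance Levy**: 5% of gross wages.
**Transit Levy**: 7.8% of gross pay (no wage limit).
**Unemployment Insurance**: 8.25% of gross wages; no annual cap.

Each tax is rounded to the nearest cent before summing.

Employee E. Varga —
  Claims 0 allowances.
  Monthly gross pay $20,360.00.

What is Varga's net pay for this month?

Canton Income Tax: taxable = $20,360.00
  $1,457.60 + 19.24% × ($20,360.00 − $15,200.00) = $1,457.60 + 19.24% × $5,160.00 = $2,450.38
Medical Insurance Levy: 5% × $20,360.00 = $1,018.00
Transit Levy: 7.8% × $20,360.00 = $1,588.08
Unemployment Insurance: 8.25% × $20,360.00 = $1,679.70
Total withheld: $2,450.38 + $1,018.00 + $1,588.08 + $1,679.70 = $6,736.16
Net pay: $20,360.00 − $6,736.16 = $13,623.84

$13,623.84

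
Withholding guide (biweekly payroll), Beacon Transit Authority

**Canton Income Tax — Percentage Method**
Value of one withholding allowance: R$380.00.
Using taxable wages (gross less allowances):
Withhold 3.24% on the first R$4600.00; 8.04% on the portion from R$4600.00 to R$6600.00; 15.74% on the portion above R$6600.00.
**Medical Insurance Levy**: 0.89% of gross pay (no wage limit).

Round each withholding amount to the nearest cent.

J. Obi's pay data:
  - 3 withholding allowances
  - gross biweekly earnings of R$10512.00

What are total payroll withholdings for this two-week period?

Canton Income Tax: taxable = R$10512.00 − 3×R$380.00 = R$9372.00
  R$309.84 + 15.74% × (R$9372.00 − R$6600.00) = R$309.84 + 15.74% × R$2772.00 = R$746.15
Medical Insurance Levy: 0.89% × R$10512.00 = R$93.56
Total: R$746.15 + R$93.56 = R$839.71

R$839.71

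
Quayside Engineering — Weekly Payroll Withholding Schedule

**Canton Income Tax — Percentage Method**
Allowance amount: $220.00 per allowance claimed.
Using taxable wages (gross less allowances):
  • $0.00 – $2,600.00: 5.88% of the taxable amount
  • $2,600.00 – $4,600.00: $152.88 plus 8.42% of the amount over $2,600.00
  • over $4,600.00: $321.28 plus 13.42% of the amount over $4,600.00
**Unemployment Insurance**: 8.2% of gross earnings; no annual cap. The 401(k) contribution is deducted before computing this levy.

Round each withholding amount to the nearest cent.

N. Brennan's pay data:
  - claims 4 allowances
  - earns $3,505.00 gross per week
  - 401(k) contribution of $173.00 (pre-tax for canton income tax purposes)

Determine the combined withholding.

Canton Income Tax: taxable = $3,505.00 − $173.00 − 4×$220.00 = $2,452.00
  5.88% × $2,452.00 = $144.18
Unemployment Insurance: 8.2% × $3,332.00 = $273.22
Total: $144.18 + $273.22 = $417.40

$417.40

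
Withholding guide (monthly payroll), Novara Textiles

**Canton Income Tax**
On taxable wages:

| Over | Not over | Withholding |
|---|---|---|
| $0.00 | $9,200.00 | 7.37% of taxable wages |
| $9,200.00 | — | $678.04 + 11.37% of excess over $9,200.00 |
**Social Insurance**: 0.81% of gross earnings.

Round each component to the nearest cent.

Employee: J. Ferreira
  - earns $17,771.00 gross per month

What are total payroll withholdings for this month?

Canton Income Tax: taxable = $17,771.00
  $678.04 + 11.37% × ($17,771.00 − $9,200.00) = $678.04 + 11.37% × $8,571.00 = $1,652.56
Social Insurance: 0.81% × $17,771.00 = $143.95
Total: $1,652.56 + $143.95 = $1,796.51

$1,796.51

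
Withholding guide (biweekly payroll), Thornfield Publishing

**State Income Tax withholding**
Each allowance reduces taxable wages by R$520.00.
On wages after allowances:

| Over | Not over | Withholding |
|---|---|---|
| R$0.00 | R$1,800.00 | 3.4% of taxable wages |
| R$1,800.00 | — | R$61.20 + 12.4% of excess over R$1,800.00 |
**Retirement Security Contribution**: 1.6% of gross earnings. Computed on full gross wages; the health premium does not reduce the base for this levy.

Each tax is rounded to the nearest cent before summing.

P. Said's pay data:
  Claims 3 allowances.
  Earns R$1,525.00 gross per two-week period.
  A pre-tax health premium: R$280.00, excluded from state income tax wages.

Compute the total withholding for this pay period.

R$24.40

State Income Tax: taxable = R$1,525.00 − R$280.00 − 3×R$520.00 = R$-315.00
  Taxable ≤ 0 → R$0.00
Retirement Security Contribution: 1.6% × R$1,525.00 = R$24.40
Total: R$0.00 + R$24.40 = R$24.40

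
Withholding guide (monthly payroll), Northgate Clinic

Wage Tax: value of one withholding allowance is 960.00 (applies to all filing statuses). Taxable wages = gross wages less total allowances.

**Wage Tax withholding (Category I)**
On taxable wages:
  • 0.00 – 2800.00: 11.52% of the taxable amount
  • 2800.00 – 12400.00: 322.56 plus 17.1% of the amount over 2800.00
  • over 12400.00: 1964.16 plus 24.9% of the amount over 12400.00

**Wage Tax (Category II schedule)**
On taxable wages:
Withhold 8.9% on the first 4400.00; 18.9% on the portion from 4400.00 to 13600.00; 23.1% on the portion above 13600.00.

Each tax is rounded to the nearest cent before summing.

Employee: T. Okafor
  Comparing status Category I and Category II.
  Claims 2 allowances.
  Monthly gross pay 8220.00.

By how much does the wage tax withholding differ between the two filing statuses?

170.36

Wage Tax (Category I): taxable = 8220.00 − 2×960.00 = 6300.00
  322.56 + 17.1% × (6300.00 − 2800.00) = 322.56 + 17.1% × 3500.00 = 921.06
Wage Tax (Category II): taxable = 8220.00 − 2×960.00 = 6300.00
  391.60 + 18.9% × (6300.00 − 4400.00) = 391.60 + 18.9% × 1900.00 = 750.70
Difference: |921.06 − 750.70| = 170.36 (higher under Category I)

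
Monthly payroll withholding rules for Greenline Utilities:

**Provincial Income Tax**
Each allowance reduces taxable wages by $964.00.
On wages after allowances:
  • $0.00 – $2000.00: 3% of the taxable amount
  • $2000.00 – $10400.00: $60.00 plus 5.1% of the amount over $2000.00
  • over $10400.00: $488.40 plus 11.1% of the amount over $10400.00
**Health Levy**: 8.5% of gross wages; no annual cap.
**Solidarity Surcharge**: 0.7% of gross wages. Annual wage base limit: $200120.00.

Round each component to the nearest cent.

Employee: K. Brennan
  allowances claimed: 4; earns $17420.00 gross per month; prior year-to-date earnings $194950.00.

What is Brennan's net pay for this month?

$15063.51

Provincial Income Tax: taxable = $17420.00 − 4×$964.00 = $13564.00
  $488.40 + 11.1% × ($13564.00 − $10400.00) = $488.40 + 11.1% × $3164.00 = $839.60
Health Levy: 8.5% × $17420.00 = $1480.70
Solidarity Surcharge: cap $200120.00 − YTD $194950.00 = $5170.00 subject; 0.7% × $5170.00 = $36.19
Total withheld: $839.60 + $1480.70 + $36.19 = $2356.49
Net pay: $17420.00 − $2356.49 = $15063.51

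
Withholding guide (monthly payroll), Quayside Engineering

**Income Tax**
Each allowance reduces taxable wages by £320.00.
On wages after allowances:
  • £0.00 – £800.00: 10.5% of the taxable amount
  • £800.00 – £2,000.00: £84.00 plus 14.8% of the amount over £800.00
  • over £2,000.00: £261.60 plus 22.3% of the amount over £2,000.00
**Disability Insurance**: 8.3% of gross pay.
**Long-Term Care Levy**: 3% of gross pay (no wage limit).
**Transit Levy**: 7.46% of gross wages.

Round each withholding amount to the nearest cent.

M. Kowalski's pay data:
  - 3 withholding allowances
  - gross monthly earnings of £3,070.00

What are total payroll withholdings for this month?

Income Tax: taxable = £3,070.00 − 3×£320.00 = £2,110.00
  £261.60 + 22.3% × (£2,110.00 − £2,000.00) = £261.60 + 22.3% × £110.00 = £286.13
Disability Insurance: 8.3% × £3,070.00 = £254.81
Long-Term Care Levy: 3% × £3,070.00 = £92.10
Transit Levy: 7.46% × £3,070.00 = £229.02
Total: £286.13 + £254.81 + £92.10 + £229.02 = £862.06

£862.06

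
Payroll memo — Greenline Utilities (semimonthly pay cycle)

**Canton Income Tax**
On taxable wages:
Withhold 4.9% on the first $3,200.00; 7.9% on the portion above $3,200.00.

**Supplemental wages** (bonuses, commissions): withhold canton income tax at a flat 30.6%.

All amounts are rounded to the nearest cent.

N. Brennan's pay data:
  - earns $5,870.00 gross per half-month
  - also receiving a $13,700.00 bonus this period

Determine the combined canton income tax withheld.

Canton Income Tax: taxable = $5,870.00
  $156.80 + 7.9% × ($5,870.00 − $3,200.00) = $156.80 + 7.9% × $2,670.00 = $367.73
Supplemental (30.6% flat on bonus): 30.6% × $13,700.00 = $4,192.20
Total canton income tax: $367.73 + $4,192.20 = $4,559.93

$4,559.93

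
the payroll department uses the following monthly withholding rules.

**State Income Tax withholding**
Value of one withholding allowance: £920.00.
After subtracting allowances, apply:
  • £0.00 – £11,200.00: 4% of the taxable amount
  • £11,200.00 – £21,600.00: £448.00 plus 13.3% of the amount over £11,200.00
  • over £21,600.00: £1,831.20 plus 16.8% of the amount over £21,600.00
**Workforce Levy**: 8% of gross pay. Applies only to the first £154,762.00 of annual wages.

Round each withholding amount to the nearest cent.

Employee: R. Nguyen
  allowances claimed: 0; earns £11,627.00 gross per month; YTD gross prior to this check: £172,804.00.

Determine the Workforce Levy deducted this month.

£0.00

Workforce Levy: YTD £172,804.00 ≥ cap £154,762.00 → £0.00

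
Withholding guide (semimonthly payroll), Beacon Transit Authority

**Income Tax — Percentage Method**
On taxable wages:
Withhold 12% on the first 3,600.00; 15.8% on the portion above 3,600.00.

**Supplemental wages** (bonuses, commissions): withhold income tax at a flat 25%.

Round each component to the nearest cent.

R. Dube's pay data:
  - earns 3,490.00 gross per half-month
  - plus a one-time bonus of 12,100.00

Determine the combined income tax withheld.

3,443.80

Income Tax: taxable = 3,490.00
  12% × 3,490.00 = 418.80
Supplemental (25% flat on bonus): 25% × 12,100.00 = 3,025.00
Total income tax: 418.80 + 3,025.00 = 3,443.80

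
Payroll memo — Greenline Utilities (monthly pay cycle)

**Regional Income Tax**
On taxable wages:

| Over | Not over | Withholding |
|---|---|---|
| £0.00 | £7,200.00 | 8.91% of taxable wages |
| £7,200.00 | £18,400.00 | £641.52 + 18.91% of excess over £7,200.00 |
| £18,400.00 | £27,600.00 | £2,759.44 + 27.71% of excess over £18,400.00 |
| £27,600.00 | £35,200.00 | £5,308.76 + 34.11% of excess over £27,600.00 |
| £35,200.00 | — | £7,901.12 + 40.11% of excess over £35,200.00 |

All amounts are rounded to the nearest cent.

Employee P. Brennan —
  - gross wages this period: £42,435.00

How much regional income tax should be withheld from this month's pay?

Regional Income Tax: taxable = £42,435.00
  £7,901.12 + 40.11% × (£42,435.00 − £35,200.00) = £7,901.12 + 40.11% × £7,235.00 = £10,803.08

£10,803.08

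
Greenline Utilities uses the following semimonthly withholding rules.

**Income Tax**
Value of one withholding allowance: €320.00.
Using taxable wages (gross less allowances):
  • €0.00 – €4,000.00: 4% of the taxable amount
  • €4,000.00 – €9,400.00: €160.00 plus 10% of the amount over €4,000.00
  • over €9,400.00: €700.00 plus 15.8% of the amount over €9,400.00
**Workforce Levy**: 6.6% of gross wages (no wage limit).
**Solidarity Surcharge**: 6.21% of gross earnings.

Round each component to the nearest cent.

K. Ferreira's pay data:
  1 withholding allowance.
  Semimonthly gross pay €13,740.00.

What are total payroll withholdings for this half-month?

€3,095.25

Income Tax: taxable = €13,740.00 − 1×€320.00 = €13,420.00
  €700.00 + 15.8% × (€13,420.00 − €9,400.00) = €700.00 + 15.8% × €4,020.00 = €1,335.16
Workforce Levy: 6.6% × €13,740.00 = €906.84
Solidarity Surcharge: 6.21% × €13,740.00 = €853.25
Total: €1,335.16 + €906.84 + €853.25 = €3,095.25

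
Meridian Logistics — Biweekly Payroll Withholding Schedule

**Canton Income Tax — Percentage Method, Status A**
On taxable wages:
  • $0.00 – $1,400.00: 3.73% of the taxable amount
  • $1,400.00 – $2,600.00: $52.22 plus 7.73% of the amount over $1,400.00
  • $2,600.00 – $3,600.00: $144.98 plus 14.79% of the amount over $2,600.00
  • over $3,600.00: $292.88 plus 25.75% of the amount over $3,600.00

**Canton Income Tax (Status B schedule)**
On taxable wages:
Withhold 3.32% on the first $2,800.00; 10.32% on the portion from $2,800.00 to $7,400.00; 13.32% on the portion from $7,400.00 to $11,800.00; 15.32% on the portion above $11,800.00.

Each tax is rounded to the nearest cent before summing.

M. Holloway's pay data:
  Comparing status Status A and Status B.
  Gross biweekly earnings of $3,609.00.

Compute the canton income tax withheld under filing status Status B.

Canton Income Tax (Status B): taxable = $3,609.00
  $92.96 + 10.32% × ($3,609.00 − $2,800.00) = $92.96 + 10.32% × $809.00 = $176.45

$176.45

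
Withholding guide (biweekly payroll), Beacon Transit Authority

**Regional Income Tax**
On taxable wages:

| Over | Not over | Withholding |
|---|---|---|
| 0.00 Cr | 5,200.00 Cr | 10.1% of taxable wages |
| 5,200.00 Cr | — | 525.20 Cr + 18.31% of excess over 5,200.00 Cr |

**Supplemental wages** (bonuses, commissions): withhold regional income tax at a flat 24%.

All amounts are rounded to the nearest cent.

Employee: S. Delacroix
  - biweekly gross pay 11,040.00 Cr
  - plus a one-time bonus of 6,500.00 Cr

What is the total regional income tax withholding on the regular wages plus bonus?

3,154.50 Cr

Regional Income Tax: taxable = 11,040.00 Cr
  525.20 Cr + 18.31% × (11,040.00 Cr − 5,200.00 Cr) = 525.20 Cr + 18.31% × 5,840.00 Cr = 1,594.50 Cr
Supplemental (24% flat on bonus): 24% × 6,500.00 Cr = 1,560.00 Cr
Total regional income tax: 1,594.50 Cr + 1,560.00 Cr = 3,154.50 Cr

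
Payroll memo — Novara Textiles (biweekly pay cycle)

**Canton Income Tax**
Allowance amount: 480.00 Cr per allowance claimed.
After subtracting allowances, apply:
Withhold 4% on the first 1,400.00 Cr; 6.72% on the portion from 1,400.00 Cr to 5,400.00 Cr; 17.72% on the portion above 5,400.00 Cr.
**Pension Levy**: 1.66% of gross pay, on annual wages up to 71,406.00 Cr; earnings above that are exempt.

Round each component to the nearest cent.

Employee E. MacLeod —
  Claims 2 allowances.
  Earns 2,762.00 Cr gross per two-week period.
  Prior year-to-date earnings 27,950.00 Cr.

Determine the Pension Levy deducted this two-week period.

45.85 Cr

Pension Levy: 1.66% × 2,762.00 Cr = 45.85 Cr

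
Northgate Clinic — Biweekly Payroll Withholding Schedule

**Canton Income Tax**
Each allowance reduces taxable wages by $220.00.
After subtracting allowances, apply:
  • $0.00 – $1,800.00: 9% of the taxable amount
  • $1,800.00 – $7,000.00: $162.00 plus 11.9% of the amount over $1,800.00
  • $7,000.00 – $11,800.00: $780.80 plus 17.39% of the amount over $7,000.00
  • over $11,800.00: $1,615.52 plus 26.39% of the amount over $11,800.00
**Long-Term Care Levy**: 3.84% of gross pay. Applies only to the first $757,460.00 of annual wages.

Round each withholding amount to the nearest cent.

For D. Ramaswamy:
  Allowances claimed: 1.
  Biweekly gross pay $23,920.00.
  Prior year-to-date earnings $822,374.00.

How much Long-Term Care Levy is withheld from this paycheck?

$0.00

Long-Term Care Levy: YTD $822,374.00 ≥ cap $757,460.00 → $0.00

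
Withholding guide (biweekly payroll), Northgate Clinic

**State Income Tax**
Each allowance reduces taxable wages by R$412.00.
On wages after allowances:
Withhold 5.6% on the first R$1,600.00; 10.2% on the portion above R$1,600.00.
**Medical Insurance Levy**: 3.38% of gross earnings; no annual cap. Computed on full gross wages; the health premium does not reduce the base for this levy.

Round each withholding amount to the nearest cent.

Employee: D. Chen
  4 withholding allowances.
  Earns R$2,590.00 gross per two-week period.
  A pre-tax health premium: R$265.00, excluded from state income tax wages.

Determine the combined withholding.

R$125.45

State Income Tax: taxable = R$2,590.00 − R$265.00 − 4×R$412.00 = R$677.00
  5.6% × R$677.00 = R$37.91
Medical Insurance Levy: 3.38% × R$2,590.00 = R$87.54
Total: R$37.91 + R$87.54 = R$125.45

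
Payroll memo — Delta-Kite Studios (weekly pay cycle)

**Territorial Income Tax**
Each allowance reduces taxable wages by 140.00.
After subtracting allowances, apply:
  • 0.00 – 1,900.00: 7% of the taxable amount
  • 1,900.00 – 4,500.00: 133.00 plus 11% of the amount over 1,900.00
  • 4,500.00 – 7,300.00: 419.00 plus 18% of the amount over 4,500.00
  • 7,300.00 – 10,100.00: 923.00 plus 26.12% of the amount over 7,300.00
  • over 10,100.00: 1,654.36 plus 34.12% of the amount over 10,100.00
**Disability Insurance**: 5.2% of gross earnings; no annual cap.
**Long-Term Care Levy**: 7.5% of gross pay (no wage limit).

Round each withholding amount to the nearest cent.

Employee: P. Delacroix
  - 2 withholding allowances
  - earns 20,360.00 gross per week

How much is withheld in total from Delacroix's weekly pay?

Territorial Income Tax: taxable = 20,360.00 − 2×140.00 = 20,080.00
  1,654.36 + 34.12% × (20,080.00 − 10,100.00) = 1,654.36 + 34.12% × 9,980.00 = 5,059.54
Disability Insurance: 5.2% × 20,360.00 = 1,058.72
Long-Term Care Levy: 7.5% × 20,360.00 = 1,527.00
Total: 5,059.54 + 1,058.72 + 1,527.00 = 7,645.26

7,645.26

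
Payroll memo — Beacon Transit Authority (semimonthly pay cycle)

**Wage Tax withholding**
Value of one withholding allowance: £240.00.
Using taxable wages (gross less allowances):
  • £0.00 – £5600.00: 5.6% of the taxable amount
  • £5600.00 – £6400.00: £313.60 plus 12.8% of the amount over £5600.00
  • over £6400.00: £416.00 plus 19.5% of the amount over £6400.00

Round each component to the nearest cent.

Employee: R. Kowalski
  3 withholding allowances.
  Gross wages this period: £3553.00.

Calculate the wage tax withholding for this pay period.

£158.65

Wage Tax: taxable = £3553.00 − 3×£240.00 = £2833.00
  5.6% × £2833.00 = £158.65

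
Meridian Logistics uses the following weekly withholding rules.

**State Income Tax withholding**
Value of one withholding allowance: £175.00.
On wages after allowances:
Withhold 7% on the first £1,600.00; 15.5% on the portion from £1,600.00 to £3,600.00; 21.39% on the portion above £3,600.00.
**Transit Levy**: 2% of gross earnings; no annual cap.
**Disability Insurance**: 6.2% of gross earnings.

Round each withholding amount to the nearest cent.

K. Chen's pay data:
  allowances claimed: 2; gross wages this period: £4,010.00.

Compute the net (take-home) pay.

State Income Tax: taxable = £4,010.00 − 2×£175.00 = £3,660.00
  £422.00 + 21.39% × (£3,660.00 − £3,600.00) = £422.00 + 21.39% × £60.00 = £434.83
Transit Levy: 2% × £4,010.00 = £80.20
Disability Insurance: 6.2% × £4,010.00 = £248.62
Total withheld: £434.83 + £80.20 + £248.62 = £763.65
Net pay: £4,010.00 − £763.65 = £3,246.35

£3,246.35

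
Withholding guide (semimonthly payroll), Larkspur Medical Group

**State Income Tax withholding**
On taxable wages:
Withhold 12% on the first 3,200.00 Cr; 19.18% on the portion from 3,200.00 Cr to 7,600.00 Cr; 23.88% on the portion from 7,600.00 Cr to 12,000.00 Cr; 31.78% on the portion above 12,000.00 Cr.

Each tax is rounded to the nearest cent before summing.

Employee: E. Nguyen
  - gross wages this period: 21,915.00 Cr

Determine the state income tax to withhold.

State Income Tax: taxable = 21,915.00 Cr
  2,278.64 Cr + 31.78% × (21,915.00 Cr − 12,000.00 Cr) = 2,278.64 Cr + 31.78% × 9,915.00 Cr = 5,429.63 Cr

5,429.63 Cr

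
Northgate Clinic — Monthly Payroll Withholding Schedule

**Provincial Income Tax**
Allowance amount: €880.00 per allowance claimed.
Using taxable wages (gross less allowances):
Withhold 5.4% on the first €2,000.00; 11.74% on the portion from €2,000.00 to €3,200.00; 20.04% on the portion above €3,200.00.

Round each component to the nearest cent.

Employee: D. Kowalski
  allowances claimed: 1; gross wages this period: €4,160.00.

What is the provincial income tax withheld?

Provincial Income Tax: taxable = €4,160.00 − 1×€880.00 = €3,280.00
  €248.88 + 20.04% × (€3,280.00 − €3,200.00) = €248.88 + 20.04% × €80.00 = €264.91

€264.91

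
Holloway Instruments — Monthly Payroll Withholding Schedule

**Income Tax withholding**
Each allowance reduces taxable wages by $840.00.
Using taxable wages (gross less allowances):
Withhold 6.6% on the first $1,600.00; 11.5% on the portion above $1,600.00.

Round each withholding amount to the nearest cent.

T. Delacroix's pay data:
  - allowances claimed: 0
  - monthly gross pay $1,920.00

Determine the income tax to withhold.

Income Tax: taxable = $1,920.00
  $105.60 + 11.5% × ($1,920.00 − $1,600.00) = $105.60 + 11.5% × $320.00 = $142.40

$142.40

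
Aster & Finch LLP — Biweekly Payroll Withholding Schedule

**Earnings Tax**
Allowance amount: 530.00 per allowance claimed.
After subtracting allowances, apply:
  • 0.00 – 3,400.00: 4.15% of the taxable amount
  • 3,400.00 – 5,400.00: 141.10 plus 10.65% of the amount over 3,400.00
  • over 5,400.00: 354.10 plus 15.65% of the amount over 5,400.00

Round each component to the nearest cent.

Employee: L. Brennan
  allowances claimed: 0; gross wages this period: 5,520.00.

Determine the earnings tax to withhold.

372.88

Earnings Tax: taxable = 5,520.00
  354.10 + 15.65% × (5,520.00 − 5,400.00) = 354.10 + 15.65% × 120.00 = 372.88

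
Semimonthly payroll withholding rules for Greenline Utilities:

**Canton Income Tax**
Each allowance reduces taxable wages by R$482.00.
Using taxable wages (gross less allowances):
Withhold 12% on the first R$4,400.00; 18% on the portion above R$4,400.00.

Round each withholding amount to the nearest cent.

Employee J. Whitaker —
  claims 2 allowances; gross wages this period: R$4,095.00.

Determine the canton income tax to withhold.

R$375.72

Canton Income Tax: taxable = R$4,095.00 − 2×R$482.00 = R$3,131.00
  12% × R$3,131.00 = R$375.72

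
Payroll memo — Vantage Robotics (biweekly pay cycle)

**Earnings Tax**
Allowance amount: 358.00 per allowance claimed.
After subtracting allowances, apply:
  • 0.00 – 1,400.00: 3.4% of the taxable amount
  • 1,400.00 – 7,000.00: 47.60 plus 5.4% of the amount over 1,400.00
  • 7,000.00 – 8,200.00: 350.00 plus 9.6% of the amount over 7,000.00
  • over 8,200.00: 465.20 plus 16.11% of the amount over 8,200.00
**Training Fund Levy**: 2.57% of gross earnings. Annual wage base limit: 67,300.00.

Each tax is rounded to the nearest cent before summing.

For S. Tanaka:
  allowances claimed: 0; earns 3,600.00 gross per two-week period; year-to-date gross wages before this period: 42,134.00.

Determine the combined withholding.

258.92

Earnings Tax: taxable = 3,600.00
  47.60 + 5.4% × (3,600.00 − 1,400.00) = 47.60 + 5.4% × 2,200.00 = 166.40
Training Fund Levy: 2.57% × 3,600.00 = 92.52
Total: 166.40 + 92.52 = 258.92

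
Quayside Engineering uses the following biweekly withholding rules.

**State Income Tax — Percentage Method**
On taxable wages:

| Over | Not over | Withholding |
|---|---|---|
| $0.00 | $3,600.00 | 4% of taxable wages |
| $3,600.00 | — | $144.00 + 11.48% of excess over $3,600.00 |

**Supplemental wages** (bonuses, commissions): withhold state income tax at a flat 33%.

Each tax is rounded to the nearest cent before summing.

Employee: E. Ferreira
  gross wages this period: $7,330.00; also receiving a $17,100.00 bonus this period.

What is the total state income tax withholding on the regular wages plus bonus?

$6,215.20

State Income Tax: taxable = $7,330.00
  $144.00 + 11.48% × ($7,330.00 − $3,600.00) = $144.00 + 11.48% × $3,730.00 = $572.20
Supplemental (33% flat on bonus): 33% × $17,100.00 = $5,643.00
Total state income tax: $572.20 + $5,643.00 = $6,215.20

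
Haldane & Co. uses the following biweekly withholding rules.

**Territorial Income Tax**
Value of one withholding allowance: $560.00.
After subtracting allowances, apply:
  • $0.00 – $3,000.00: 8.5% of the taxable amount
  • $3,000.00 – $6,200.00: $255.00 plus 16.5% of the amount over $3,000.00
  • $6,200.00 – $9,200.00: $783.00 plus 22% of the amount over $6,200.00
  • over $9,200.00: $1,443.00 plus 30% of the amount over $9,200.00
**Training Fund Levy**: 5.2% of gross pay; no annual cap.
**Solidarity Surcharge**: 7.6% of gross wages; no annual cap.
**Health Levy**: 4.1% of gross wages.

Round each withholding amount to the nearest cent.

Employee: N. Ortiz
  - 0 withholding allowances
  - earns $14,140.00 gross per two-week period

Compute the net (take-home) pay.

$8,825.34

Territorial Income Tax: taxable = $14,140.00
  $1,443.00 + 30% × ($14,140.00 − $9,200.00) = $1,443.00 + 30% × $4,940.00 = $2,925.00
Training Fund Levy: 5.2% × $14,140.00 = $735.28
Solidarity Surcharge: 7.6% × $14,140.00 = $1,074.64
Health Levy: 4.1% × $14,140.00 = $579.74
Total withheld: $2,925.00 + $735.28 + $1,074.64 + $579.74 = $5,314.66
Net pay: $14,140.00 − $5,314.66 = $8,825.34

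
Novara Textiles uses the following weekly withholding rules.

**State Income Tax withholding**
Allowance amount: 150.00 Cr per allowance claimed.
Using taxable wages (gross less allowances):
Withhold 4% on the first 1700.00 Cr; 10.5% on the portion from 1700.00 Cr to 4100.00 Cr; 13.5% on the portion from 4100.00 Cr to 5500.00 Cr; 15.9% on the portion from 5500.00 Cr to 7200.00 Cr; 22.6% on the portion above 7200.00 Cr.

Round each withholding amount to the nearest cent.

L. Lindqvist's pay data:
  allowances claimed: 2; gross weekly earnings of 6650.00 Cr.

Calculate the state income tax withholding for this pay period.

644.15 Cr

State Income Tax: taxable = 6650.00 Cr − 2×150.00 Cr = 6350.00 Cr
  509.00 Cr + 15.9% × (6350.00 Cr − 5500.00 Cr) = 509.00 Cr + 15.9% × 850.00 Cr = 644.15 Cr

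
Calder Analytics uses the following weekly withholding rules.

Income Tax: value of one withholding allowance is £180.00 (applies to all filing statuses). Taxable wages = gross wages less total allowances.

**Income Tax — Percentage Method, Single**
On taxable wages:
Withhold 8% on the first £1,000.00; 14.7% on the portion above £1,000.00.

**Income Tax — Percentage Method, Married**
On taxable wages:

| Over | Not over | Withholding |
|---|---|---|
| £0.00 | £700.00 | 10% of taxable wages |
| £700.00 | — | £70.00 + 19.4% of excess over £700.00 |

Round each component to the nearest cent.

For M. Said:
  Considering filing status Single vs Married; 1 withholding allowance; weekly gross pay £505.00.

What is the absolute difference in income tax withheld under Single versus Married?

Income Tax (Single): taxable = £505.00 − 1×£180.00 = £325.00
  8% × £325.00 = £26.00
Income Tax (Married): taxable = £505.00 − 1×£180.00 = £325.00
  10% × £325.00 = £32.50
Difference: |£26.00 − £32.50| = £6.50 (higher under Married)

£6.50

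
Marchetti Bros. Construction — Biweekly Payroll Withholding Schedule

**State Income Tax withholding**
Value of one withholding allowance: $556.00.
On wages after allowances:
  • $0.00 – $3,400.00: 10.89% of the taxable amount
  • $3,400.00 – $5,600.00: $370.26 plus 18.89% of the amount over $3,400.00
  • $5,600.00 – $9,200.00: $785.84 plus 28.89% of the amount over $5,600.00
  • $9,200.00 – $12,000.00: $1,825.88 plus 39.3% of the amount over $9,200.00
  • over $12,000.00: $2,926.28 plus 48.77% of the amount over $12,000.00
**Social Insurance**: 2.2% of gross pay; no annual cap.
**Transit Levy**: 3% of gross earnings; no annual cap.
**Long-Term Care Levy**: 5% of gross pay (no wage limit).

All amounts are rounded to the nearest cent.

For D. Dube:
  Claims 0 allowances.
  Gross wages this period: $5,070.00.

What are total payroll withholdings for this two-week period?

State Income Tax: taxable = $5,070.00
  $370.26 + 18.89% × ($5,070.00 − $3,400.00) = $370.26 + 18.89% × $1,670.00 = $685.72
Social Insurance: 2.2% × $5,070.00 = $111.54
Transit Levy: 3% × $5,070.00 = $152.10
Long-Term Care Levy: 5% × $5,070.00 = $253.50
Total: $685.72 + $111.54 + $152.10 + $253.50 = $1,202.86

$1,202.86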